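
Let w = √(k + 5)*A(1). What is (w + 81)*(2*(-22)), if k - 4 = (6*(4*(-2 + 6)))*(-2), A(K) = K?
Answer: -3564 - 44*I*√183 ≈ -3564.0 - 595.22*I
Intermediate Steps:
k = -188 (k = 4 + (6*(4*(-2 + 6)))*(-2) = 4 + (6*(4*4))*(-2) = 4 + (6*16)*(-2) = 4 + 96*(-2) = 4 - 192 = -188)
w = I*√183 (w = √(-188 + 5)*1 = √(-183)*1 = (I*√183)*1 = I*√183 ≈ 13.528*I)
(w + 81)*(2*(-22)) = (I*√183 + 81)*(2*(-22)) = (81 + I*√183)*(-44) = -3564 - 44*I*√183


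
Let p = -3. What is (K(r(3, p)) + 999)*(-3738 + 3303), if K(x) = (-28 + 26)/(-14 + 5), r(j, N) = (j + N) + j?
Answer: -1303985/3 ≈ -4.3466e+5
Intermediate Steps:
r(j, N) = N + 2*j (r(j, N) = (N + j) + j = N + 2*j)
K(x) = 2/9 (K(x) = -2/(-9) = -2*(-⅑) = 2/9)
(K(r(3, p)) + 999)*(-3738 + 3303) = (2/9 + 999)*(-3738 + 3303) = (8993/9)*(-435) = -1303985/3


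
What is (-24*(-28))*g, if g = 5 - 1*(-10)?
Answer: 10080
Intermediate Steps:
g = 15 (g = 5 + 10 = 15)
(-24*(-28))*g = -24*(-28)*15 = 672*15 = 10080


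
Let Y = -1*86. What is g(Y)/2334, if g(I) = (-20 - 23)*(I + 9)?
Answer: 3311/2334 ≈ 1.4186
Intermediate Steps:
Y = -86
g(I) = -387 - 43*I (g(I) = -43*(9 + I) = -387 - 43*I)
g(Y)/2334 = (-387 - 43*(-86))/2334 = (-387 + 3698)*(1/2334) = 3311*(1/2334) = 3311/2334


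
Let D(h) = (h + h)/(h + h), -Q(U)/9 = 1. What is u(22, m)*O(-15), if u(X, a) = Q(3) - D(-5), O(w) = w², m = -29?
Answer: -2250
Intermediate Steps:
Q(U) = -9 (Q(U) = -9*1 = -9)
D(h) = 1 (D(h) = (2*h)/((2*h)) = (2*h)*(1/(2*h)) = 1)
u(X, a) = -10 (u(X, a) = -9 - 1*1 = -9 - 1 = -10)
u(22, m)*O(-15) = -10*(-15)² = -10*225 = -2250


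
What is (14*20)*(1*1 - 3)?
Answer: -560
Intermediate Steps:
(14*20)*(1*1 - 3) = 280*(1 - 3) = 280*(-2) = -560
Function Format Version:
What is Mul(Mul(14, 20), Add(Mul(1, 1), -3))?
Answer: -560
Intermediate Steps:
Mul(Mul(14, 20), Add(Mul(1, 1), -3)) = Mul(280, Add(1, -3)) = Mul(280, -2) = -560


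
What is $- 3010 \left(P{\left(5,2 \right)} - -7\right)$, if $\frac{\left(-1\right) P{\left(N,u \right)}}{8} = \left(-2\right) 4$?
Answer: $-213710$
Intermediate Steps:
$P{\left(N,u \right)} = 64$ ($P{\left(N,u \right)} = - 8 \left(\left(-2\right) 4\right) = \left(-8\right) \left(-8\right) = 64$)
$- 3010 \left(P{\left(5,2 \right)} - -7\right) = - 3010 \left(64 - -7\right) = - 3010 \left(64 + 7\right) = \left(-3010\right) 71 = -213710$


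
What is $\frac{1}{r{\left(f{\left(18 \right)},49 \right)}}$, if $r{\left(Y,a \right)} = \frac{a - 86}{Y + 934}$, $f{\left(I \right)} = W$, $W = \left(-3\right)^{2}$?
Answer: $- \frac{943}{37} \approx -25.486$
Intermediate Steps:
$W = 9$
$f{\left(I \right)} = 9$
$r{\left(Y,a \right)} = \frac{-86 + a}{934 + Y}$
$\frac{1}{r{\left(f{\left(18 \right)},49 \right)}} = \frac{1}{\frac{1}{934 + 9} \left(-86 + 49\right)} = \frac{1}{\frac{1}{943} \left(-37\right)} = \frac{1}{- \frac{37}{943}} = - \frac{943}{37}$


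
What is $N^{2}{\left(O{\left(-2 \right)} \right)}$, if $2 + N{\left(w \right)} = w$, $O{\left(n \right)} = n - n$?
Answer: $4$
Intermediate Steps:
$O{\left(n \right)} = 0$
$N{\left(w \right)} = -2 + w$
$N^{2}{\left(O{\left(-2 \right)} \right)} = \left(-2 + 0\right)^{2} = \left(-2\right)^{2} = 4$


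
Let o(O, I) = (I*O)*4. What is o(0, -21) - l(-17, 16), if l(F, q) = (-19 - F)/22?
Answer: 1/11 ≈ 0.090909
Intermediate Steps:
o(O, I) = 4*I*O
l(F, q) = -19/22 - F/22 (l(F, q) = (-19 - F)*(1/22) = -19/22 - F/22)
o(0, -21) - l(-17, 16) = 4*(-21)*0 - (-19/22 - 1/22*(-17)) = 0 - (-19/22 + 17/22) = 0 - 1*(-1/11) = 0 + 1/11 = 1/11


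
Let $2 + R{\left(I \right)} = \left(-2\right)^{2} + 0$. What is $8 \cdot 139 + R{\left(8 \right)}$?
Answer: $1114$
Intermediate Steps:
$R{\left(I \right)} = 2$ ($R{\left(I \right)} = -2 + \left(\left(-2\right)^{2} + 0\right) = -2 + \left(4 + 0\right) = -2 + 4 = 2$)
$8 \cdot 139 + R{\left(8 \right)} = 8 \cdot 139 + 2 = 1112 + 2 = 1114$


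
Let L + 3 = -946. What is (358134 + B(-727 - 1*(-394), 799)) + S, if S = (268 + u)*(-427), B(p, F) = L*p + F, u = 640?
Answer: 287234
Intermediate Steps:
L = -949 (L = -3 - 946 = -949)
B(p, F) = F - 949*p (B(p, F) = -949*p + F = F - 949*p)
S = -387716 (S = (268 + 640)*(-427) = 908*(-427) = -387716)
(358134 + B(-727 - 1*(-394), 799)) + S = (358134 + (799 - 949*(-727 - 1*(-394)))) - 387716 = (358134 + (799 - 949*(-727 + 394))) - 387716 = (358134 + (799 - 949*(-333))) - 387716 = (358134 + (799 + 316017)) - 387716 = (358134 + 316816) - 387716 = 674950 - 387716 = 287234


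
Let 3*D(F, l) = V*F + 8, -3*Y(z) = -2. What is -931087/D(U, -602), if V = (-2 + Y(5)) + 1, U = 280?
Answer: 8379783/256 ≈ 32734.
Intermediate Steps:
Y(z) = 2/3 (Y(z) = -1/3*(-2) = 2/3)
V = -1/3 (V = (-2 + 2/3) + 1 = -4/3 + 1 = -1/3 ≈ -0.33333)
D(F, l) = 8/3 - F/9 (D(F, l) = (-F/3 + 8)/3 = (8 - F/3)/3 = 8/3 - F/9)
-931087/D(U, -602) = -931087/(8/3 - 1/9*280) = -931087/(8/3 - 280/9) = -931087/(-256/9) = -931087*(-9/256) = 8379783/256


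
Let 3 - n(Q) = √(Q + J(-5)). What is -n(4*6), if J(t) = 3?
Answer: -3 + 3*√3 ≈ 2.1962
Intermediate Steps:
n(Q) = 3 - √(3 + Q) (n(Q) = 3 - √(Q + 3) = 3 - √(3 + Q))
-n(4*6) = -(3 - √(3 + 4*6)) = -(3 - √(3 + 24)) = -(3 - √27) = -(3 - 3*√3) = -3 + 3*√3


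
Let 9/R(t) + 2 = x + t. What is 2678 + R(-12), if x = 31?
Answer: 45535/17 ≈ 2678.5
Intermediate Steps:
R(t) = 9/(29 + t) (R(t) = 9/(-2 + (31 + t)) = 9/(29 + t))
2678 + R(-12) = 2678 + 9/(29 - 12) = 2678 + 9/17 = 45535/17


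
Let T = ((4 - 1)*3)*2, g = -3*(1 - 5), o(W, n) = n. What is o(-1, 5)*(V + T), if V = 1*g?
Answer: 150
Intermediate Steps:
g = 12 (g = -3*(-4) = 12)
T = 18 (T = (3*3)*2 = 9*2 = 18)
V = 12 (V = 1*12 = 12)
o(-1, 5)*(V + T) = 5*(12 + 18) = 5*30 = 150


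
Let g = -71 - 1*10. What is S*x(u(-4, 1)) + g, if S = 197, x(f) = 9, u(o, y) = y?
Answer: 1692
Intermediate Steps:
g = -81 (g = -71 - 10 = -81)
S*x(u(-4, 1)) + g = 197*9 - 81 = 1773 - 81 = 1692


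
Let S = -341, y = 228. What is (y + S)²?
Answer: 12769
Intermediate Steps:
(y + S)² = (228 - 341)² = (-113)² = 12769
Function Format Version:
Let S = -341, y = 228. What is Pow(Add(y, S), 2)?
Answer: 12769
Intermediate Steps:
Pow(Add(y, S), 2) = Pow(Add(228, -341), 2) = Pow(-113, 2) = 12769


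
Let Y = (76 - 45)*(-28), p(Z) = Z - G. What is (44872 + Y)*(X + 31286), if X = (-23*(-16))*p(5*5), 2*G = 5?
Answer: 1741062264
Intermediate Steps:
G = 5/2 (G = (1/2)*5 = 5/2 ≈ 2.5000)
p(Z) = -5/2 + Z (p(Z) = Z - 1*5/2 = Z - 5/2 = -5/2 + Z)
Y = -868 (Y = 31*(-28) = -868)
X = 8280 (X = (-23*(-16))*(-5/2 + 5*5) = 368*(-5/2 + 25) = 368*(45/2) = 8280)
(44872 + Y)*(X + 31286) = (44872 - 868)*(8280 + 31286) = 44004*39566 = 1741062264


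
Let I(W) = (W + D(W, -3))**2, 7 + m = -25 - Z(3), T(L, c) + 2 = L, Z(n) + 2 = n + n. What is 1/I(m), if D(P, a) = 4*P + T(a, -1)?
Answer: 1/34225 ≈ 2.9218e-5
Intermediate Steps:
Z(n) = -2 + 2*n (Z(n) = -2 + (n + n) = -2 + 2*n)
T(L, c) = -2 + L
D(P, a) = -2 + a + 4*P (D(P, a) = 4*P + (-2 + a) = -2 + a + 4*P)
m = -36 (m = -7 + (-25 - (-2 + 2*3)) = -7 + (-25 - (-2 + 6)) = -7 + (-25 - 1*4) = -7 + (-25 - 4) = -7 - 29 = -36)
I(W) = (-5 + 5*W)**2 (I(W) = (W + (-2 - 3 + 4*W))**2 = (W + (-5 + 4*W))**2 = (-5 + 5*W)**2)
1/I(m) = 1/(25*(-1 - 36)**2) = 1/(25*(-37)**2) = 1/(25*1369) = 1/34225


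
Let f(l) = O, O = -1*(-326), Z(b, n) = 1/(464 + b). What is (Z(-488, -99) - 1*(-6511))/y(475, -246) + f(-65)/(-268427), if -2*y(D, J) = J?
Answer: 1023030389/19326744 ≈ 52.933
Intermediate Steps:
y(D, J) = -J/2
O = 326
f(l) = 326
(Z(-488, -99) - 1*(-6511))/y(475, -246) + f(-65)/(-268427) = (1/(464 - 488) - 1*(-6511))/((-½*(-246))) + 326/(-268427) = (1/(-24) + 6511)/123 + 326*(-1/268427) = (-1/24 + 6511)*(1/123) - 326/268427 = (156263/24)*(1/123) - 326/268427 = 156263/2952 - 326/268427 = 1023030389/19326744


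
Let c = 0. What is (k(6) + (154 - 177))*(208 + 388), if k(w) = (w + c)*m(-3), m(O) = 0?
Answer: -13708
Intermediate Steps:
k(w) = 0 (k(w) = (w + 0)*0 = w*0 = 0)
(k(6) + (154 - 177))*(208 + 388) = (0 + (154 - 177))*(208 + 388) = (0 - 23)*596 = -23*596 = -13708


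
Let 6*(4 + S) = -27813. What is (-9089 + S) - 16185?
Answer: -59827/2 ≈ -29914.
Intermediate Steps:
S = -9279/2 (S = -4 + (1/6)*(-27813) = -4 - 9271/2 = -9279/2 ≈ -4639.5)
(-9089 + S) - 16185 = (-9089 - 9279/2) - 16185 = -27457/2 - 16185 = -59827/2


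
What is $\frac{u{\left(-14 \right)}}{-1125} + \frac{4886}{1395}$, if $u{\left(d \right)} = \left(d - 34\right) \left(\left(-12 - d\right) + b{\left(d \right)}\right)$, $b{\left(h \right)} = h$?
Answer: $\frac{104294}{34875} \approx 2.9905$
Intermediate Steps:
$u{\left(d \right)} = 408 - 12 d$ ($u{\left(d \right)} = \left(d - 34\right) \left(\left(-12 - d\right) + d\right) = \left(-34 + d\right) \left(-12\right) = 408 - 12 d$)
$\frac{u{\left(-14 \right)}}{-1125} + \frac{4886}{1395} = \frac{408 - -168}{-1125} + \frac{4886}{1395} = \left(408 + 168\right) \left(- \frac{1}{1125}\right) + 4886 \cdot \frac{1}{1395} = 576 \left(- \frac{1}{1125}\right) + \frac{4886}{1395} = - \frac{64}{125} + \frac{4886}{1395} = \frac{104294}{34875}$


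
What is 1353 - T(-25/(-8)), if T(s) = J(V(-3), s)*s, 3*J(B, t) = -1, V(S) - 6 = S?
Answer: 32497/24 ≈ 1354.0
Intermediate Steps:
V(S) = 6 + S
J(B, t) = -⅓ (J(B, t) = (⅓)*(-1) = -⅓)
T(s) = -s/3
1353 - T(-25/(-8)) = 1353 - (-1)*(-25/(-8))/3 = 1353 - (-1)*(-25*(-⅛))/3 = 1353 - (-1)*25/(3*8) = 1353 - 1*(-25/24) = 1353 + 25/24 = 32497/24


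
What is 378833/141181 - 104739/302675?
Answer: 99876121516/42731959175 ≈ 2.3373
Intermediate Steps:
378833/141181 - 104739/302675 = 99876121516/42731959175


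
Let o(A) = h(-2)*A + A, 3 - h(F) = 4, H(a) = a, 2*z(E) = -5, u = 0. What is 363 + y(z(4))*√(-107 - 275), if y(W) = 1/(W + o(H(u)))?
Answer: 363 - 2*I*√382/5 ≈ 363.0 - 7.8179*I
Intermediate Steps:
z(E) = -5/2 (z(E) = (½)*(-5) = -5/2)
h(F) = -1 (h(F) = 3 - 1*4 = 3 - 4 = -1)
o(A) = 0 (o(A) = -A + A = 0)
y(W) = 1/W (y(W) = 1/(W + 0) = 1/W)
363 + y(z(4))*√(-107 - 275) = 363 + √(-107 - 275)/(-5/2) = 363 - 2*I*√382/5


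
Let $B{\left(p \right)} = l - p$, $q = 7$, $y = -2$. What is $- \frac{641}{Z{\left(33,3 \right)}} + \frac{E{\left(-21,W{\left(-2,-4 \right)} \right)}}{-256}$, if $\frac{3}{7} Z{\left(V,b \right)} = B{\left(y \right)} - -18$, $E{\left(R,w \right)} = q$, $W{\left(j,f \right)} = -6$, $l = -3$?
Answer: $- \frac{493121}{30464} \approx -16.187$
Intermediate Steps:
$B{\left(p \right)} = -3 - p$
$E{\left(R,w \right)} = 7$
$Z{\left(V,b \right)} = \frac{119}{3}$ ($Z{\left(V,b \right)} = \frac{7 \left(\left(-3 - -2\right) - -18\right)}{3} = \frac{7 \left(\left(-3 + 2\right) + 18\right)}{3} = \frac{7 \left(-1 + 18\right)}{3} = \frac{7}{3} \cdot 17 = \frac{119}{3}$)
$- \frac{641}{Z{\left(33,3 \right)}} + \frac{E{\left(-21,W{\left(-2,-4 \right)} \right)}}{-256} = - \frac{641}{\frac{119}{3}} + \frac{7}{-256} = \left(-641\right) \frac{3}{119} + 7 \left(- \frac{1}{256}\right) = - \frac{1923}{119} - \frac{7}{256} = - \frac{493121}{30464}$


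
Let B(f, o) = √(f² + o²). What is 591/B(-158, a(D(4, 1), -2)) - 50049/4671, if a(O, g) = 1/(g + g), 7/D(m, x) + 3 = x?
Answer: -5561/519 + 2364*√15977/79885 ≈ -6.9743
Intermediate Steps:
D(m, x) = 7/(-3 + x)
a(O, g) = 1/(2*g)
591/B(-158, a(D(4, 1), -2)) - 50049/4671 = 591/(√((-158)² + ((½)/(-2))²)) - 50049/4671 = 591/(√(24964 + ((½)*(-½))²)) - 50049*1/4671 = 591/(√(24964 + (-¼)²)) - 5561/519 = 591/(√(24964 + 1/16)) - 5561/519 = 591/(√(399425/16)) - 5561/519 = 591/((5*√15977/4)) - 5561/519 = 591*(4*√15977/79885) - 5561/519 = 2364*√15977/79885 - 5561/519 = -5561/519 + 2364*√15977/79885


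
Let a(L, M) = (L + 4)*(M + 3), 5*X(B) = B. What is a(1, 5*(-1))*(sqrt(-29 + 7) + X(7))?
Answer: -14 - 10*I*sqrt(22) ≈ -14.0 - 46.904*I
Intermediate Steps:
X(B) = B/5
a(L, M) = (3 + M)*(4 + L) (a(L, M) = (4 + L)*(3 + M) = (3 + M)*(4 + L))
a(1, 5*(-1))*(sqrt(-29 + 7) + X(7)) = (12 + 3*1 + 4*(5*(-1)) + 1*(5*(-1)))*(sqrt(-29 + 7) + (1/5)*7) = (12 + 3 + 4*(-5) + 1*(-5))*(sqrt(-22) + 7/5) = (12 + 3 - 20 - 5)*(I*sqrt(22) + 7/5) = -10*(7/5 + I*sqrt(22)) = -14 - 10*I*sqrt(22)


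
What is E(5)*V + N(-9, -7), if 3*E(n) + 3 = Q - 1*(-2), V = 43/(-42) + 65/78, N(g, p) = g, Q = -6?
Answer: -77/9 ≈ -8.5556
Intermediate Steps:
V = -4/21 (V = 43*(-1/42) + 65*(1/78) = -43/42 + ⅚ = -4/21 ≈ -0.19048)
E(n) = -7/3 (E(n) = -1 + (-6 - 1*(-2))/3 = -1 + (-6 + 2)/3 = -1 + (⅓)*(-4) = -1 - 4/3 = -7/3)
E(5)*V + N(-9, -7) = -7/3*(-4/21) - 9 = 4/9 - 9 = -77/9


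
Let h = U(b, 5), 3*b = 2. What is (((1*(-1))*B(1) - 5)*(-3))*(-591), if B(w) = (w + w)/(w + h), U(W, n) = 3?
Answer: -19503/2 ≈ -9751.5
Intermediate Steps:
b = 2/3 (b = (1/3)*2 = 2/3 ≈ 0.66667)
h = 3
B(w) = 2*w/(3 + w) (B(w) = (w + w)/(w + 3) = (2*w)/(3 + w) = 2*w/(3 + w))
(((1*(-1))*B(1) - 5)*(-3))*(-591) = (((1*(-1))*(2*1/(3 + 1)) - 5)*(-3))*(-591) = ((-2/4 - 5)*(-3))*(-591) = ((-1*1/2 - 5)*(-3))*(-591) = ((-1/2 - 5)*(-3))*(-591) = -11/2*(-3)*(-591) = (33/2)*(-591) = -19503/2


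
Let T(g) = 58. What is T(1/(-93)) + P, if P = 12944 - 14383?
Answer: -1381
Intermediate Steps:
P = -1439
T(1/(-93)) + P = 58 - 1439 = -1381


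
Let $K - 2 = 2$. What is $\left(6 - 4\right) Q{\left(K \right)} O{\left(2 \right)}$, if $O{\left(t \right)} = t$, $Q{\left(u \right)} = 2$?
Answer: $8$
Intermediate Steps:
$K = 4$ ($K = 2 + 2 = 4$)
$\left(6 - 4\right) Q{\left(K \right)} O{\left(2 \right)} = \left(6 - 4\right) 2 \cdot 2 = 2 \cdot 2 \cdot 2 = 4 \cdot 2 = 8$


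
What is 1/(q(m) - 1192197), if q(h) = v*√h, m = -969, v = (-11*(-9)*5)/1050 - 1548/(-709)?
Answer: -978848140923100/1166979822671347027527 - 2179699970*I*√969/1166979822671347027527 ≈ -8.3879e-7 - 5.8143e-11*I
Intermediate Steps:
v = 131757/49630 (v = (99*5)*(1/1050) - 1548*(-1/709) = 495*(1/1050) + 1548/709 = 33/70 + 1548/709 = 131757/49630 ≈ 2.6548)
q(h) = 131757*√h/49630
1/(q(m) - 1192197) = 1/(131757*√(-969)/49630 - 1192197) = 1/(131757*(I*√969)/49630 - 1192197) = 1/(131757*I*√969/49630 - 1192197) = 1/(-1192197 + 131757*I*√969/49630)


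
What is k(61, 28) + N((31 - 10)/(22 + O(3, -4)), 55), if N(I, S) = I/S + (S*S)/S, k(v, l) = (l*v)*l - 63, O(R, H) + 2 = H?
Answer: 42078101/880 ≈ 47816.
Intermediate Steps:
O(R, H) = -2 + H
k(v, l) = -63 + v*l² (k(v, l) = v*l² - 63 = -63 + v*l²)
N(I, S) = S + I/S (N(I, S) = I/S + S²/S = I/S + S = S + I/S)
k(61, 28) + N((31 - 10)/(22 + O(3, -4)), 55) = (-63 + 61*28²) + (55 + ((31 - 10)/(22 + (-2 - 4)))/55) = (-63 + 61*784) + (55 + (21/(22 - 6))*(1/55)) = (-63 + 47824) + (55 + (21/16)*(1/55)) = 47761 + (55 + (21*(1/16))*(1/55)) = 47761 + (55 + (21/16)*(1/55)) = 47761 + (55 + 21/880) = 47761 + 48421/880 = 42078101/880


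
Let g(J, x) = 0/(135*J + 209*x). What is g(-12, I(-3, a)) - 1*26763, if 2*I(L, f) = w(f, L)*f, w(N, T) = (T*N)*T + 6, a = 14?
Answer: -26763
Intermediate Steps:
w(N, T) = 6 + N*T² (w(N, T) = (N*T)*T + 6 = N*T² + 6 = 6 + N*T²)
I(L, f) = f*(6 + f*L²)/2 (I(L, f) = ((6 + f*L²)*f)/2 = (f*(6 + f*L²))/2 = f*(6 + f*L²)/2)
g(J, x) = 0
g(-12, I(-3, a)) - 1*26763 = 0 - 1*26763 = 0 - 26763 = -26763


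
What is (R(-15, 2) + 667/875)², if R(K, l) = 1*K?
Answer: 155201764/765625 ≈ 202.71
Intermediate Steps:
R(K, l) = K
(R(-15, 2) + 667/875)² = (-15 + 667/875)² = (-12458/875)² = 155201764/765625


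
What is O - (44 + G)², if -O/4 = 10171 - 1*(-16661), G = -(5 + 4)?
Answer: -108553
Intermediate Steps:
G = -9 (G = -1*9 = -9)
O = -107328 (O = -4*(10171 - 1*(-16661)) = -4*(10171 + 16661) = -4*26832 = -107328)
O - (44 + G)² = -107328 - (44 - 9)² = -107328 - 1*35² = -107328 - 1*1225 = -107328 - 1225 = -108553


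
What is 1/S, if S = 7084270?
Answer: 1/7084270 ≈ 1.4116e-7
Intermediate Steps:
1/S = 1/7084270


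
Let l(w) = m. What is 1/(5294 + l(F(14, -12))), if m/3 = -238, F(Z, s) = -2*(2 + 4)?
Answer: 1/4580 ≈ 0.00021834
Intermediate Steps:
F(Z, s) = -12 (F(Z, s) = -2*6 = -12)
m = -714 (m = 3*(-238) = -714)
l(w) = -714
1/(5294 + l(F(14, -12))) = 1/(5294 - 714) = 1/4580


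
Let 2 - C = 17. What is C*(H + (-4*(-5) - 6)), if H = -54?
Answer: 600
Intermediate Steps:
C = -15 (C = 2 - 1*17 = 2 - 17 = -15)
C*(H + (-4*(-5) - 6)) = -15*(-54 + (-4*(-5) - 6)) = -15*(-54 + (20 - 6)) = -15*(-54 + 14) = -15*(-40) = 600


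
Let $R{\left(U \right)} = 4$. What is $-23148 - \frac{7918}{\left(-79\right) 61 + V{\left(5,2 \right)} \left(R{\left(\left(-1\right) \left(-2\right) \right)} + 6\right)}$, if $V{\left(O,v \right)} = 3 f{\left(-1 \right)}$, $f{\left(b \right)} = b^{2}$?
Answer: $- \frac{110847854}{4789} \approx -23146.0$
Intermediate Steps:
$V{\left(O,v \right)} = 3$ ($V{\left(O,v \right)} = 3 \left(-1\right)^{2} = 3 \cdot 1 = 3$)
$-23148 - \frac{7918}{\left(-79\right) 61 + V{\left(5,2 \right)} \left(R{\left(\left(-1\right) \left(-2\right) \right)} + 6\right)} = -23148 - \frac{7918}{\left(-79\right) 61 + 3 \left(4 + 6\right)} = -23148 - \frac{7918}{-4819 + 3 \cdot 10} = -23148 - \frac{7918}{-4819 + 30} = -23148 - \frac{7918}{-4789} = -23148 - - \frac{7918}{4789} = -23148 + \frac{7918}{4789} = - \frac{110847854}{4789}$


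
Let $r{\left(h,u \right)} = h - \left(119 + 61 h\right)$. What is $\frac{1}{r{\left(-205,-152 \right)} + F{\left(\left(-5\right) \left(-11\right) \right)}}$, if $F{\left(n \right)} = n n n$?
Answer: $\frac{1}{178556} \approx 5.6005 \cdot 10^{-6}$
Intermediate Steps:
$r{\left(h,u \right)} = -119 - 60 h$ ($r{\left(h,u \right)} = h - \left(119 + 61 h\right) = -119 - 60 h$)
$F{\left(n \right)} = n^{3}$ ($F{\left(n \right)} = n^{2} n = n^{3}$)
$\frac{1}{r{\left(-205,-152 \right)} + F{\left(\left(-5\right) \left(-11\right) \right)}} = \frac{1}{\left(-119 - -12300\right) + \left(\left(-5\right) \left(-11\right)\right)^{3}} = \frac{1}{\left(-119 + 12300\right) + 55^{3}} = \frac{1}{12181 + 166375} = \frac{1}{178556}$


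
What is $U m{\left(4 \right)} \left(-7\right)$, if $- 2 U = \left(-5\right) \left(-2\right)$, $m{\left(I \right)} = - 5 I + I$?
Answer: $-560$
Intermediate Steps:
$m{\left(I \right)} = - 4 I$
$U = -5$ ($U = - \frac{\left(-5\right) \left(-2\right)}{2} = \left(- \frac{1}{2}\right) 10 = -5$)
$U m{\left(4 \right)} \left(-7\right) = - 5 \left(\left(-4\right) 4\right) \left(-7\right) = \left(-5\right) \left(-16\right) \left(-7\right) = 80 \left(-7\right) = -560$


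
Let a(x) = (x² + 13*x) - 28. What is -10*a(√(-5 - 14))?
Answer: 470 - 130*I*√19 ≈ 470.0 - 566.66*I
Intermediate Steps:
a(x) = -28 + x² + 13*x
-10*a(√(-5 - 14)) = -10*(-28 + (√(-5 - 14))² + 13*√(-5 - 14)) = -10*(-28 + (√(-19))² + 13*√(-19)) = -10*(-28 + (I*√19)² + 13*(I*√19)) = -10*(-28 - 19 + 13*I*√19) = -10*(-47 + 13*I*√19) = 470 - 130*I*√19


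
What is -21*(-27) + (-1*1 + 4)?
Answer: 570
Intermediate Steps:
-21*(-27) + (-1*1 + 4) = 567 + (-1 + 4) = 567 + 3 = 570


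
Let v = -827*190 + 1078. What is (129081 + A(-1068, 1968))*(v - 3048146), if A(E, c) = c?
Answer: -419906943702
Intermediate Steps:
v = -156052 (v = -157130 + 1078 = -156052)
(129081 + A(-1068, 1968))*(v - 3048146) = (129081 + 1968)*(-156052 - 3048146) = 131049*(-3204198) = -419906943702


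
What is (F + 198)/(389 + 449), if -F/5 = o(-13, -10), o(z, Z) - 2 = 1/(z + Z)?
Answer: 4329/19274 ≈ 0.22460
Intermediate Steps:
o(z, Z) = 2 + 1/(Z + z) (o(z, Z) = 2 + 1/(z + Z) = 2 + 1/(Z + z))
F = -225/23 (F = -5*(1 + 2*(-10) + 2*(-13))/(-10 - 13) = -5*(1 - 20 - 26)/(-23) = -(-5)*(-45)/23 = -5*45/23 = -225/23 ≈ -9.7826)
(F + 198)/(389 + 449) = (-225/23 + 198)/(389 + 449) = (4329/23)/838 = (4329/23)*(1/838) = 4329/19274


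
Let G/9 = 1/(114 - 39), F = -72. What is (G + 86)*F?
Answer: -155016/25 ≈ -6200.6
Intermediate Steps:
G = 3/25 (G = 9/(114 - 39) = 9/75 = 9*(1/75) = 3/25 ≈ 0.12000)
(G + 86)*F = (3/25 + 86)*(-72) = (2153/25)*(-72) = -155016/25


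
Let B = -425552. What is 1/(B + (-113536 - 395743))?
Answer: -1/934831 ≈ -1.0697e-6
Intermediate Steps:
1/(B + (-113536 - 395743)) = 1/(-425552 + (-113536 - 395743)) = 1/(-425552 - 509279) = 1/(-934831) = -1/934831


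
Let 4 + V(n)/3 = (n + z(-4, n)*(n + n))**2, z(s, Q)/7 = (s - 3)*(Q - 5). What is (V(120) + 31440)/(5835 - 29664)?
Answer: -1828661208876/7943 ≈ -2.3022e+8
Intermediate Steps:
z(s, Q) = 7*(-5 + Q)*(-3 + s) (z(s, Q) = 7*((s - 3)*(Q - 5)) = 7*((-3 + s)*(-5 + Q)) = 7*((-5 + Q)*(-3 + s)) = 7*(-5 + Q)*(-3 + s))
V(n) = -12 + 3*(n + 2*n*(245 - 49*n))**2 (V(n) = -12 + 3*(n + (105 - 35*(-4) - 21*n + 7*n*(-4))*(n + n))**2 = -12 + 3*(n + (105 + 140 - 21*n - 28*n)*(2*n))**2 = -12 + 3*(n + (245 - 49*n)*(2*n))**2 = -12 + 3*(n + 2*n*(245 - 49*n))**2)
(V(120) + 31440)/(5835 - 29664) = ((-12 + 3*120**2*(491 - 98*120)**2) + 31440)/(5835 - 29664) = ((-12 + 3*14400*(491 - 11760)**2) + 31440)/(-23829) = ((-12 + 3*14400*(-11269)**2) + 31440)*(-1/23829) = ((-12 + 3*14400*126990361) + 31440)*(-1/23829) = ((-12 + 5485983595200) + 31440)*(-1/23829) = (5485983595188 + 31440)*(-1/23829) = 5485983626628*(-1/23829) = -1828661208876/7943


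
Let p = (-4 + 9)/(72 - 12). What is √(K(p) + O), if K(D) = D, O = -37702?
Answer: I*√1357269/6 ≈ 194.17*I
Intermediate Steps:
p = 1/12 (p = 5/60 = 5*(1/60) = 1/12 ≈ 0.083333)
√(K(p) + O) = √(1/12 - 37702) = √(-452423/12) = I*√1357269/6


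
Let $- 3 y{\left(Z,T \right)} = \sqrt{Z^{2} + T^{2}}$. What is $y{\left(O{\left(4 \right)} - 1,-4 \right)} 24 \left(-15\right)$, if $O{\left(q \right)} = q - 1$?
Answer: $240 \sqrt{5} \approx 536.66$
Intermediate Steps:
$O{\left(q \right)} = -1 + q$
$y{\left(Z,T \right)} = - \frac{\sqrt{T^{2} + Z^{2}}}{3}$ ($y{\left(Z,T \right)} = - \frac{\sqrt{Z^{2} + T^{2}}}{3} = - \frac{\sqrt{T^{2} + Z^{2}}}{3}$)
$y{\left(O{\left(4 \right)} - 1,-4 \right)} 24 \left(-15\right) = - \frac{\sqrt{\left(-4\right)^{2} + \left(\left(-1 + 4\right) - 1\right)^{2}}}{3} \cdot 24 \left(-15\right) = - \frac{\sqrt{16 + \left(3 - 1\right)^{2}}}{3} \cdot 24 \left(-15\right) = - \frac{\sqrt{16 + 2^{2}}}{3} \cdot 24 \left(-15\right) = - \frac{\sqrt{16 + 4}}{3} \cdot 24 \left(-15\right) = - \frac{\sqrt{20}}{3} \cdot 24 \left(-15\right) = - \frac{2 \sqrt{5}}{3} \cdot 24 \left(-15\right) = - 16 \sqrt{5} \left(-15\right) = 240 \sqrt{5}$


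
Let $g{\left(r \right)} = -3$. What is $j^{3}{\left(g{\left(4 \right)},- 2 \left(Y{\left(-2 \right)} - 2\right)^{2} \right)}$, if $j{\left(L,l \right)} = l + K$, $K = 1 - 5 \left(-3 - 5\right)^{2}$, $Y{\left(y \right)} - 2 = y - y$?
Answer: $-32461759$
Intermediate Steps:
$Y{\left(y \right)} = 2$ ($Y{\left(y \right)} = 2 + \left(y - y\right) = 2 + 0 = 2$)
$K = -319$ ($K = 1 - 5 \left(-8\right)^{2} = 1 - 320 = -319$)
$j{\left(L,l \right)} = -319 + l$ ($j{\left(L,l \right)} = l - 319 = -319 + l$)
$j^{3}{\left(g{\left(4 \right)},- 2 \left(Y{\left(-2 \right)} - 2\right)^{2} \right)} = \left(-319 - 2 \left(2 - 2\right)^{2}\right)^{3} = \left(-319 - 2 \cdot 0^{2}\right)^{3} = \left(-319 - 0\right)^{3} = \left(-319 + 0\right)^{3} = \left(-319\right)^{3} = -32461759$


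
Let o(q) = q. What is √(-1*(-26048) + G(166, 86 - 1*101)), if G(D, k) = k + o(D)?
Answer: 3*√2911 ≈ 161.86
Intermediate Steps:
G(D, k) = D + k (G(D, k) = k + D = D + k)
√(-1*(-26048) + G(166, 86 - 1*101)) = √(-1*(-26048) + (166 + (86 - 1*101))) = √(26048 + (166 + (86 - 101))) = √(26048 + (166 - 15)) = √(26048 + 151) = √26199 = 3*√2911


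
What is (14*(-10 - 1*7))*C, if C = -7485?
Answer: 1781430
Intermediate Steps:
(14*(-10 - 1*7))*C = (14*(-10 - 1*7))*(-7485) = (14*(-10 - 7))*(-7485) = (14*(-17))*(-7485) = -238*(-7485) = 1781430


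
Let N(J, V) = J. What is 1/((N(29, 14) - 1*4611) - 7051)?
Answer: -1/11633 ≈ -8.5962e-5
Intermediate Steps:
1/((N(29, 14) - 1*4611) - 7051) = 1/((29 - 1*4611) - 7051) = 1/((29 - 4611) - 7051) = 1/(-4582 - 7051) = 1/(-11633) = -1/11633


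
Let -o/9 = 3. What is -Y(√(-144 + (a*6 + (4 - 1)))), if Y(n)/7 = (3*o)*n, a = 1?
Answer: 1701*I*√15 ≈ 6587.9*I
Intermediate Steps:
o = -27 (o = -9*3 = -27)
Y(n) = -567*n (Y(n) = 7*((3*(-27))*n) = 7*(-81*n) = -567*n)
-Y(√(-144 + (a*6 + (4 - 1)))) = -(-567)*√(-144 + (1*6 + (4 - 1))) = -(-567)*√(-144 + (6 + 3)) = -(-567)*√(-144 + 9) = -(-567)*√(-135) = -(-567)*3*I*√15 = -(-1701)*I*√15 = 1701*I*√15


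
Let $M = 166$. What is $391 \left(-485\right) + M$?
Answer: $-189469$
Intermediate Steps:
$391 \left(-485\right) + M = 391 \left(-485\right) + 166 = -189635 + 166 = -189469$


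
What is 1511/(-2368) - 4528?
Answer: -10723815/2368 ≈ -4528.6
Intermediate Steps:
1511/(-2368) - 4528 = 1511*(-1/2368) - 4528 = -1511/2368 - 4528 = -10723815/2368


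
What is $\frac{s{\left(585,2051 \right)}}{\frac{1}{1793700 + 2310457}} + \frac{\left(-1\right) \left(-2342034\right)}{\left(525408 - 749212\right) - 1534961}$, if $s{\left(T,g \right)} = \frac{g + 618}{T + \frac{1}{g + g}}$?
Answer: $\frac{26342362663438587392}{1406819122105} \approx 1.8725 \cdot 10^{7}$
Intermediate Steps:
$s{\left(T,g \right)} = \frac{618 + g}{T + \frac{1}{2 g}}$
$\frac{s{\left(585,2051 \right)}}{\frac{1}{1793700 + 2310457}} + \frac{\left(-1\right) \left(-2342034\right)}{\left(525408 - 749212\right) - 1534961} = \frac{2 \cdot 2051 \frac{1}{1 + 2 \cdot 585 \cdot 2051} \left(618 + 2051\right)}{\frac{1}{1793700 + 2310457}} + \frac{\left(-1\right) \left(-2342034\right)}{\left(525408 - 749212\right) - 1534961} = \frac{2 \cdot 2051 \frac{1}{1 + 2399670} \cdot 2669}{\frac{1}{4104157}} + \frac{2342034}{-223804 - 1534961} = 2 \cdot 2051 \cdot \frac{1}{2399671} \cdot 2669 \frac{1}{\frac{1}{4104157}} + \frac{2342034}{-1758765} = 2 \cdot 2051 \cdot \frac{1}{2399671} \cdot 2669 \cdot 4104157 + 2342034 \left(- \frac{1}{1758765}\right) = \frac{10948238}{2399671} \cdot 4104157 - \frac{780678}{586255} = \frac{44933287625366}{2399671} - \frac{780678}{586255} = \frac{26342362663438587392}{1406819122105}$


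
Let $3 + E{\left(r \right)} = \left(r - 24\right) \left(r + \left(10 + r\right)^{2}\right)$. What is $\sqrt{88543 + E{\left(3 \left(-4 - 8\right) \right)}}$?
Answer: $2 \sqrt{12535} \approx 223.92$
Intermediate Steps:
$E{\left(r \right)} = -3 + \left(-24 + r\right) \left(r + \left(10 + r\right)^{2}\right)$ ($E{\left(r \right)} = -3 + \left(r - 24\right) \left(r + \left(10 + r\right)^{2}\right) = -3 + \left(-24 + r\right) \left(r + \left(10 + r\right)^{2}\right)$)
$\sqrt{88543 + E{\left(3 \left(-4 - 8\right) \right)}} = \sqrt{88543 - \left(2403 - 27 \left(-4 - 8\right)^{3} + 3 \cdot 9 \left(-4 - 8\right)^{2} + 404 \cdot 3 \left(-4 - 8\right)\right)} = \sqrt{88543 - \left(2403 + 3888 + 46656 + 404 \cdot 3 \left(-12\right)\right)} = \sqrt{88543 - \left(-12141 + 3888 + 46656\right)} = \sqrt{88543 - 38403} = \sqrt{50140} = 2 \sqrt{12535}$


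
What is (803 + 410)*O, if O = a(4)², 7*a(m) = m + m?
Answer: 77632/49 ≈ 1584.3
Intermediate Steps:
a(m) = 2*m/7 (a(m) = (m + m)/7 = (2*m)/7 = 2*m/7)
O = 64/49 (O = ((2/7)*4)² = (8/7)² = 64/49 ≈ 1.3061)
(803 + 410)*O = (803 + 410)*(64/49) = 1213*(64/49) = 77632/49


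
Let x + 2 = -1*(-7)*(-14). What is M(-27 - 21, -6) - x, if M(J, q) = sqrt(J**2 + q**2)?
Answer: 100 + 6*sqrt(65) ≈ 148.37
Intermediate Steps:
x = -100 (x = -2 - 1*(-7)*(-14) = -2 + 7*(-14) = -2 - 98 = -100)
M(-27 - 21, -6) - x = sqrt((-27 - 21)**2 + (-6)**2) - 1*(-100) = sqrt((-48)**2 + 36) + 100 = sqrt(2304 + 36) + 100 = sqrt(2340) + 100 = 6*sqrt(65) + 100 = 100 + 6*sqrt(65)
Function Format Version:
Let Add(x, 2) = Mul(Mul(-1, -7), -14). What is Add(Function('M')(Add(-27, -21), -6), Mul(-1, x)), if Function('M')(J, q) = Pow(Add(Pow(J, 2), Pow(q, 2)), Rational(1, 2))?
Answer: Add(100, Mul(6, Pow(65, Rational(1, 2)))) ≈ 148.37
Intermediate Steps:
x = -100 (x = Add(-2, Mul(Mul(-1, -7), -14)) = Add(-2, Mul(7, -14)) = Add(-2, -98) = -100)
Add(Function('M')(Add(-27, -21), -6), Mul(-1, x)) = Add(Pow(Add(Pow(Add(-27, -21), 2), Pow(-6, 2)), Rational(1, 2)), Mul(-1, -100)) = Add(Pow(Add(Pow(-48, 2), 36), Rational(1, 2)), 100) = Add(Pow(Add(2304, 36), Rational(1, 2)), 100) = Add(Pow(2340, Rational(1, 2)), 100) = Add(Mul(6, Pow(65, Rational(1, 2))), 100) = Add(100, Mul(6, Pow(65, Rational(1, 2))))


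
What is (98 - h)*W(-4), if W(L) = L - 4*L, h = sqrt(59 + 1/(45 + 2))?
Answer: 1176 - 12*sqrt(130378)/47 ≈ 1083.8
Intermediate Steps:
h = sqrt(130378)/47 (h = sqrt(59 + 1/47) = sqrt(2774/47) = sqrt(130378)/47 ≈ 7.6825)
W(L) = -3*L
(98 - h)*W(-4) = (98 - sqrt(130378)/47)*(-3*(-4)) = (98 - sqrt(130378)/47)*12 = 1176 - 12*sqrt(130378)/47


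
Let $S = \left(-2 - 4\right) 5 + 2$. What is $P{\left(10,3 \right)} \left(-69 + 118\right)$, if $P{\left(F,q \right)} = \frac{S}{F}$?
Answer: $- \frac{686}{5} \approx -137.2$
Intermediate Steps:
$S = -28$ ($S = \left(-6\right) 5 + 2 = -30 + 2 = -28$)
$P{\left(F,q \right)} = - \frac{28}{F}$
$P{\left(10,3 \right)} \left(-69 + 118\right) = - \frac{28}{10} \left(-69 + 118\right) = \left(-28\right) \frac{1}{10} \cdot 49 = \left(- \frac{14}{5}\right) 49 = - \frac{686}{5}$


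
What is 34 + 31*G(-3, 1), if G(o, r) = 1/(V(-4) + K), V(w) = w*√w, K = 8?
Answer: 575/16 + 31*I/16 ≈ 35.938 + 1.9375*I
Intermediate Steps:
V(w) = w^(3/2)
G(o, r) = (8 + 8*I)/128 (G(o, r) = 1/((-4)^(3/2) + 8) = 1/(-8*I + 8) = 1/(8 - 8*I) = (8 + 8*I)/128)
34 + 31*G(-3, 1) = 34 + 31*(1/16 + I/16) = 34 + (31/16 + 31*I/16) = 575/16 + 31*I/16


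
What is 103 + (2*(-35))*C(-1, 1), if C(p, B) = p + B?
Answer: 103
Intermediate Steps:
C(p, B) = B + p
103 + (2*(-35))*C(-1, 1) = 103 + (2*(-35))*(1 - 1) = 103 - 70*0 = 103 + 0 = 103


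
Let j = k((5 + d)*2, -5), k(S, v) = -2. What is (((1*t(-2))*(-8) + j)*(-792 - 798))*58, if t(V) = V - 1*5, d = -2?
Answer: -4979880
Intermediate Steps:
t(V) = -5 + V (t(V) = V - 5 = -5 + V)
j = -2
(((1*t(-2))*(-8) + j)*(-792 - 798))*58 = (((1*(-5 - 2))*(-8) - 2)*(-792 - 798))*58 = (((1*(-7))*(-8) - 2)*(-1590))*58 = ((-7*(-8) - 2)*(-1590))*58 = ((56 - 2)*(-1590))*58 = (54*(-1590))*58 = -85860*58 = -4979880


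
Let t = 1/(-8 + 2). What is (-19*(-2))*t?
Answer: -19/3 ≈ -6.3333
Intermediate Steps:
t = -⅙ (t = 1/(-6) = -⅙ ≈ -0.16667)
(-19*(-2))*t = -19*(-2)*(-⅙) = 38*(-⅙) = -19/3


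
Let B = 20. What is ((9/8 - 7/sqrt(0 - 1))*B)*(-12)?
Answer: -270 - 1680*I ≈ -270.0 - 1680.0*I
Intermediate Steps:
((9/8 - 7/sqrt(0 - 1))*B)*(-12) = ((9/8 - 7/sqrt(0 - 1))*20)*(-12) = ((9*(1/8) - 7*(-I))*20)*(-12) = ((9/8 - 7*(-I))*20)*(-12) = ((9/8 - (-7)*I)*20)*(-12) = ((9/8 + 7*I)*20)*(-12) = (45/2 + 140*I)*(-12) = -270 - 1680*I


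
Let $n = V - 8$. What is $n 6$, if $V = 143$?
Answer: $810$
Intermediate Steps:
$n = 135$ ($n = 143 - 8 = 135$)
$n 6 = 135 \cdot 6 = 810$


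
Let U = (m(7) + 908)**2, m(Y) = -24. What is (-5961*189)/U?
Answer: -1126629/781456 ≈ -1.4417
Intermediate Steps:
U = 781456 (U = (-24 + 908)**2 = 884**2 = 781456)
(-5961*189)/U = -5961*189/781456 = -1126629*1/781456 = -1126629/781456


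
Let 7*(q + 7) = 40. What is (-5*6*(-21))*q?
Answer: -810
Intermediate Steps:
q = -9/7 (q = -7 + (⅐)*40 = -7 + 40/7 = -9/7 ≈ -1.2857)
(-5*6*(-21))*q = (-5*6*(-21))*(-9/7) = -30*(-21)*(-9/7) = 630*(-9/7) = -810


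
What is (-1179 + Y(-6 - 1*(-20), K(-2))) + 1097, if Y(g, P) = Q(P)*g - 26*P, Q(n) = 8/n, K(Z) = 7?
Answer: -248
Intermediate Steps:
Y(g, P) = -26*P + 8*g/P (Y(g, P) = (8/P)*g - 26*P = 8*g/P - 26*P = -26*P + 8*g/P)
(-1179 + Y(-6 - 1*(-20), K(-2))) + 1097 = (-1179 + (-26*7 + 8*(-6 - 1*(-20))/7)) + 1097 = (-1179 + (-182 + 8*(-6 + 20)*(⅐))) + 1097 = (-1179 + (-182 + 8*14*(⅐))) + 1097 = (-1179 + (-182 + 16)) + 1097 = (-1179 - 166) + 1097 = -1345 + 1097 = -248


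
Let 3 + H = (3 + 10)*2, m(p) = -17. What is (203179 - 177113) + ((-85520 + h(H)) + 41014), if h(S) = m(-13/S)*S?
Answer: -18831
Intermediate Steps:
H = 23 (H = -3 + (3 + 10)*2 = -3 + 13*2 = -3 + 26 = 23)
h(S) = -17*S
(203179 - 177113) + ((-85520 + h(H)) + 41014) = (203179 - 177113) + ((-85520 - 17*23) + 41014) = 26066 + ((-85520 - 391) + 41014) = 26066 + (-85911 + 41014) = 26066 - 44897 = -18831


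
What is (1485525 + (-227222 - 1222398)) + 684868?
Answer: 720773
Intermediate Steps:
(1485525 + (-227222 - 1222398)) + 684868 = (1485525 - 1449620) + 684868 = 35905 + 684868 = 720773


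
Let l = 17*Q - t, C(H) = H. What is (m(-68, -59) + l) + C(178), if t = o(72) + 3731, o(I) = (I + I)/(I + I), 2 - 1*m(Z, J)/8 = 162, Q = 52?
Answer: -3950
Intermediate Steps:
m(Z, J) = -1280 (m(Z, J) = 16 - 8*162 = 16 - 1296 = -1280)
o(I) = 1 (o(I) = (2*I)/((2*I)) = (2*I)*(1/(2*I)) = 1)
t = 3732 (t = 1 + 3731 = 3732)
l = -2848 (l = 17*52 - 1*3732 = 884 - 3732 = -2848)
(m(-68, -59) + l) + C(178) = (-1280 - 2848) + 178 = -4128 + 178 = -3950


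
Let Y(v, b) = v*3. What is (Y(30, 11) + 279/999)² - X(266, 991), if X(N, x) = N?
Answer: 97143055/12321 ≈ 7884.4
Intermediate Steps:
Y(v, b) = 3*v
(Y(30, 11) + 279/999)² - X(266, 991) = (3*30 + 279/999)² - 1*266 = (90 + 279*(1/999))² - 266 = (90 + 31/111)² - 266 = (10021/111)² - 266 = 100420441/12321 - 266 = 97143055/12321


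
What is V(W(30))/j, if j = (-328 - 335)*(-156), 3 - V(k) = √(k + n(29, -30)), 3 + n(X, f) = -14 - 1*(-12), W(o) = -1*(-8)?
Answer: 1/34476 - √3/103428 ≈ 1.2259e-5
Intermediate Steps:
W(o) = 8
n(X, f) = -5 (n(X, f) = -3 + (-14 - 1*(-12)) = -3 + (-14 + 12) = -3 - 2 = -5)
V(k) = 3 - √(-5 + k) (V(k) = 3 - √(k - 5) = 3 - √(-5 + k))
j = 103428 (j = -663*(-156) = 103428)
V(W(30))/j = (3 - √(-5 + 8))/103428 = (3 - √3)*(1/103428) = 1/34476 - √3/103428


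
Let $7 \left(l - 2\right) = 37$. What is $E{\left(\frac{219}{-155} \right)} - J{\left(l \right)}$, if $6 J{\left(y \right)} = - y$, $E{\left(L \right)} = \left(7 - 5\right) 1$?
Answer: $\frac{45}{14} \approx 3.2143$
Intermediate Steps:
$l = \frac{51}{7}$ ($l = 2 + \frac{1}{7} \cdot 37 = 2 + \frac{37}{7} = \frac{51}{7} \approx 7.2857$)
$E{\left(L \right)} = 2$ ($E{\left(L \right)} = 2 \cdot 1 = 2$)
$J{\left(y \right)} = - \frac{y}{6}$ ($J{\left(y \right)} = \frac{\left(-1\right) y}{6} = - \frac{y}{6}$)
$E{\left(\frac{219}{-155} \right)} - J{\left(l \right)} = 2 - \left(- \frac{1}{6}\right) \frac{51}{7} = 2 - - \frac{17}{14} = 2 + \frac{17}{14} = \frac{45}{14}$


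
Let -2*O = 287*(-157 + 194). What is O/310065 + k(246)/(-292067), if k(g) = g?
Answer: -464858779/25874215530 ≈ -0.017966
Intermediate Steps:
O = -10619/2 (O = -287*(-157 + 194)/2 = -287*37/2 = -½*10619 = -10619/2 ≈ -5309.5)
O/310065 + k(246)/(-292067) = -10619/2/310065 + 246/(-292067) = -10619/2*1/310065 + 246*(-1/292067) = -1517/88590 - 246/292067 = -464858779/25874215530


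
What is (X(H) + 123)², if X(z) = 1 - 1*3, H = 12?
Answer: 14641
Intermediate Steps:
X(z) = -2 (X(z) = 1 - 3 = -2)
(X(H) + 123)² = (-2 + 123)² = 121² = 14641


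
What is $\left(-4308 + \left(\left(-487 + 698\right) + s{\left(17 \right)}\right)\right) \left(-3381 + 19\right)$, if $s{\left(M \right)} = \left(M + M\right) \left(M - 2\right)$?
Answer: $12059494$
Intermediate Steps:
$s{\left(M \right)} = 2 M \left(-2 + M\right)$
$\left(-4308 + \left(\left(-487 + 698\right) + s{\left(17 \right)}\right)\right) \left(-3381 + 19\right) = \left(-4308 + \left(\left(-487 + 698\right) + 2 \cdot 17 \left(-2 + 17\right)\right)\right) \left(-3381 + 19\right) = \left(-4308 + \left(211 + 2 \cdot 17 \cdot 15\right)\right) \left(-3362\right) = \left(-4308 + \left(211 + 510\right)\right) \left(-3362\right) = \left(-4308 + 721\right) \left(-3362\right) = \left(-3587\right) \left(-3362\right) = 12059494$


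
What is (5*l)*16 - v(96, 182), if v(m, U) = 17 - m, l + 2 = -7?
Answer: -641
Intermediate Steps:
l = -9 (l = -2 - 7 = -9)
(5*l)*16 - v(96, 182) = (5*(-9))*16 - (17 - 1*96) = -45*16 - (17 - 96) = -720 - 1*(-79) = -720 + 79 = -641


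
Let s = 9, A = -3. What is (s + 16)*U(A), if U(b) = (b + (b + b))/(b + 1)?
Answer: 225/2 ≈ 112.50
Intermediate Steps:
U(b) = 3*b/(1 + b) (U(b) = (b + 2*b)/(1 + b) = (3*b)/(1 + b) = 3*b/(1 + b))
(s + 16)*U(A) = (9 + 16)*(3*(-3)/(1 - 3)) = 25*(3*(-3)/(-2)) = 25*(3*(-3)*(-1/2)) = 25*(9/2) = 225/2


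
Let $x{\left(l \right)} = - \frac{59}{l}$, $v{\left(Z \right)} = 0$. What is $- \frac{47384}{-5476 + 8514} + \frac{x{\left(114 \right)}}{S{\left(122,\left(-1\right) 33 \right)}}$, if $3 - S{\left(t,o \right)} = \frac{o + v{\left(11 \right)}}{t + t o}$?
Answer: $- \frac{15946775668}{1011202857} \approx -15.77$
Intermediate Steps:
$S{\left(t,o \right)} = 3 - \frac{o}{t + o t}$ ($S{\left(t,o \right)} = 3 - \frac{o + 0}{t + t o} = 3 - \frac{o}{t + o t}$)
$- \frac{47384}{-5476 + 8514} + \frac{x{\left(114 \right)}}{S{\left(122,\left(-1\right) 33 \right)}} = - \frac{47384}{-5476 + 8514} + \frac{\left(-59\right) \frac{1}{114}}{\frac{1}{122} \frac{1}{1 - 33} \left(- \left(-1\right) 33 + 3 \cdot 122 + 3 \left(\left(-1\right) 33\right) 122\right)} = - \frac{47384}{3038} + \frac{\left(-59\right) \frac{1}{114}}{\frac{1}{122} \frac{1}{1 - 33} \left(\left(-1\right) \left(-33\right) + 366 + 3 \left(-33\right) 122\right)} = \left(-47384\right) \frac{1}{3038} - \frac{59}{114 \frac{33 + 366 - 12078}{122 \left(-32\right)}} = - \frac{23692}{1519} - \frac{59}{114 \cdot \frac{1}{122} \left(- \frac{1}{32}\right) \left(-11679\right)} = - \frac{23692}{1519} - \frac{59}{114 \cdot \frac{11679}{3904}} = - \frac{23692}{1519} - \frac{115168}{665703} = - \frac{15946775668}{1011202857}$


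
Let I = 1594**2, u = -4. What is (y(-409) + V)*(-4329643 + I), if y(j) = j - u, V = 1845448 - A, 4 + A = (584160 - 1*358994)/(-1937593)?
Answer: -6394896259096424859/1937593 ≈ -3.3004e+12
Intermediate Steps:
A = -7975538/1937593 (A = -4 + (584160 - 1*358994)/(-1937593) = -4 + (584160 - 358994)*(-1/1937593) = -4 + 225166*(-1/1937593) = -4 - 225166/1937593 = -7975538/1937593 ≈ -4.1162)
V = 3575735102202/1937593 (V = 1845448 - 1*(-7975538/1937593) = 1845448 + 7975538/1937593 = 3575735102202/1937593 ≈ 1.8455e+6)
I = 2540836
y(j) = 4 + j (y(j) = j - 1*(-4) = j + 4 = 4 + j)
(y(-409) + V)*(-4329643 + I) = ((4 - 409) + 3575735102202/1937593)*(-4329643 + 2540836) = (-405 + 3575735102202/1937593)*(-1788807) = (3574950377037/1937593)*(-1788807) = -6394896259096424859/1937593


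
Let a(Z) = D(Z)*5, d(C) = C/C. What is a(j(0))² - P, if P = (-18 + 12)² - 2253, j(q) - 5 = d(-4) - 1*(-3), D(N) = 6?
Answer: 3117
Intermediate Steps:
d(C) = 1
j(q) = 9 (j(q) = 5 + (1 - 1*(-3)) = 5 + (1 + 3) = 5 + 4 = 9)
P = -2217 (P = (-6)² - 2253 = 36 - 2253 = -2217)
a(Z) = 30 (a(Z) = 6*5 = 30)
a(j(0))² - P = 30² - 1*(-2217) = 900 + 2217 = 3117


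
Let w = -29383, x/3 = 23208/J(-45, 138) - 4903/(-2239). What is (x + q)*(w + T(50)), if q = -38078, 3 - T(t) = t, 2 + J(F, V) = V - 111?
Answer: 11625792872454/11195 ≈ 1.0385e+9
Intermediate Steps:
J(F, V) = -113 + V (J(F, V) = -2 + (V - 111) = -2 + (-111 + V) = -113 + V)
T(t) = 3 - t
x = 156255861/55975 (x = 3*(23208/(-113 + 138) - 4903/(-2239)) = 3*(23208/25 - 4903*(-1/2239)) = 3*(23208*(1/25) + 4903/2239) = 3*(23208/25 + 4903/2239) = 3*(52085287/55975) = 156255861/55975 ≈ 2791.5)
(x + q)*(w + T(50)) = (156255861/55975 - 38078)*(-29383 + (3 - 1*50)) = -1975160189*(-29383 + (3 - 50))/55975 = -1975160189*(-29383 - 47)/55975 = -1975160189/55975*(-29430) = 11625792872454/11195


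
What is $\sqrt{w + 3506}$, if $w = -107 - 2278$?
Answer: $\sqrt{1121} \approx 33.481$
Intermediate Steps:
$w = -2385$ ($w = -107 - 2278 = -2385$)
$\sqrt{w + 3506} = \sqrt{-2385 + 3506} = \sqrt{1121}$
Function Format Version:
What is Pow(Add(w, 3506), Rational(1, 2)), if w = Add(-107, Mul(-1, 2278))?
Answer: Pow(1121, Rational(1, 2)) ≈ 33.481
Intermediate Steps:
w = -2385 (w = Add(-107, -2278) = -2385)
Pow(Add(w, 3506), Rational(1, 2)) = Pow(Add(-2385, 3506), Rational(1, 2)) = Pow(1121, Rational(1, 2))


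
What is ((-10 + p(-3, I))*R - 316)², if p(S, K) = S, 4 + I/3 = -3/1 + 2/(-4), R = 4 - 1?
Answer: 126025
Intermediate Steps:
R = 3
I = -45/2 (I = -12 + 3*(-3/1 + 2/(-4)) = -12 + 3*(-3*1 + 2*(-¼)) = -12 + 3*(-3 - ½) = -12 + 3*(-7/2) = -12 - 21/2 = -45/2 ≈ -22.500)
((-10 + p(-3, I))*R - 316)² = ((-10 - 3)*3 - 316)² = (-13*3 - 316)² = (-39 - 316)² = (-355)² = 126025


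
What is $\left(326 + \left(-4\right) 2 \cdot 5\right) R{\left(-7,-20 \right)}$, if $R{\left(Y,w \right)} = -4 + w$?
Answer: $-6864$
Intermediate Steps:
$\left(326 + \left(-4\right) 2 \cdot 5\right) R{\left(-7,-20 \right)} = \left(326 + \left(-4\right) 2 \cdot 5\right) \left(-4 - 20\right) = \left(326 - 40\right) \left(-24\right) = 286 \left(-24\right) = -6864$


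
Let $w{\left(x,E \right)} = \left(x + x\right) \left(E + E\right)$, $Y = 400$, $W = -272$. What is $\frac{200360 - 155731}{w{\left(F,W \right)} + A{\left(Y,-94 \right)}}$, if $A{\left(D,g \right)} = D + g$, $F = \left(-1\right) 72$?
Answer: $\frac{44629}{78642} \approx 0.5675$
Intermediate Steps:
$F = -72$
$w{\left(x,E \right)} = 4 E x$ ($w{\left(x,E \right)} = 2 x 2 E = 4 E x$)
$\frac{200360 - 155731}{w{\left(F,W \right)} + A{\left(Y,-94 \right)}} = \frac{200360 - 155731}{4 \left(-272\right) \left(-72\right) + \left(400 - 94\right)} = \frac{44629}{78336 + 306} = \frac{44629}{78642}$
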